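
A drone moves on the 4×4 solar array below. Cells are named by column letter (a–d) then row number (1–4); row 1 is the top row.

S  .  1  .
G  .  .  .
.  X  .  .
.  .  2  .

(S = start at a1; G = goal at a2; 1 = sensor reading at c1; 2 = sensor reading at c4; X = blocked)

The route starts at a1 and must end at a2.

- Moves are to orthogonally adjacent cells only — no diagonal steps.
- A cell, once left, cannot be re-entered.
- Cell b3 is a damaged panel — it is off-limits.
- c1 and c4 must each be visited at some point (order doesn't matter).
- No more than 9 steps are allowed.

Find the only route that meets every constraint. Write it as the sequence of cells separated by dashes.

Any route must reach c1 and c4 and still end at a2 within 9 moves, so the order of the required stops is forced.
Route from a1: 2× right (reaching c1), 3× down (reaching c4), 2× left (reaching a4), 2× up (reaching a2) — 9 moves in all.
Check: all required cells visited; 9 ≤ 9 moves.

a1 - b1 - c1 - c2 - c3 - c4 - b4 - a4 - a3 - a2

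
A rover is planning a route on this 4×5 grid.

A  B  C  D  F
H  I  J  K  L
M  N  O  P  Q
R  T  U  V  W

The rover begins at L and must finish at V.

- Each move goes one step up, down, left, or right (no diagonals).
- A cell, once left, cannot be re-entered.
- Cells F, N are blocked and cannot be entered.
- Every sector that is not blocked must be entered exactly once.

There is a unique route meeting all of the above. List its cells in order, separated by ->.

L -> K -> D -> C -> J -> I -> B -> A -> H -> M -> R -> T -> U -> O -> P -> Q -> W -> V

Need to visit all 18 open cells exactly once, starting at L and ending at V.
Route from L: left to K, up to D, left to C, down to J, left to I, up to B, left to A, 3× down (reaching R), 2× right (reaching U), up to O, 2× right (reaching Q), down to W, left to V — 17 moves in all.
Check: all 18 open cells covered.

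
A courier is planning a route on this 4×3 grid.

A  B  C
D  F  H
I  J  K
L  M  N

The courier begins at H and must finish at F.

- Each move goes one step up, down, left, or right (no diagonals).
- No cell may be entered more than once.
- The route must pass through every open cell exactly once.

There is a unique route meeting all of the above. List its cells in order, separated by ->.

H -> C -> B -> A -> D -> I -> L -> M -> N -> K -> J -> F

Need to visit all 12 open cells exactly once, starting at H and ending at F.
Cell C has only two open neighbours (H and B), so the path must pass straight through it: one of those is the cell it's entered from and the other is where it exits.
Route from H: up 1 to C, left 2 to A, down 3 to L, right 2 to N, up 1 to K, left 1 to J, up 1 to F — 11 moves in all.
Check: all 12 open cells covered.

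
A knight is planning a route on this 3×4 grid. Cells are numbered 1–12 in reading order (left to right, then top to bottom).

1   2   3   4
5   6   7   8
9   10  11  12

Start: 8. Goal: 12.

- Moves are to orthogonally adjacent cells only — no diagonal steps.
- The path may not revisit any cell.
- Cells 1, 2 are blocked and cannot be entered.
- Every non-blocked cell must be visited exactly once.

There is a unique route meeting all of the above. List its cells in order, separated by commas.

Need to visit all 10 open cells exactly once, starting at 8 and ending at 12.
Cell 9 has only two open neighbours (5 and 10), so the path must pass straight through it: one of those is the cell it's entered from and the other is where it exits.
Route from 8: up 1 to 4, left 1 to 3, down 1 to 7, left 2 to 5, down 1 to 9, right 3 to 12 — 9 moves in all.
Check: all 10 open cells covered.

8, 4, 3, 7, 6, 5, 9, 10, 11, 12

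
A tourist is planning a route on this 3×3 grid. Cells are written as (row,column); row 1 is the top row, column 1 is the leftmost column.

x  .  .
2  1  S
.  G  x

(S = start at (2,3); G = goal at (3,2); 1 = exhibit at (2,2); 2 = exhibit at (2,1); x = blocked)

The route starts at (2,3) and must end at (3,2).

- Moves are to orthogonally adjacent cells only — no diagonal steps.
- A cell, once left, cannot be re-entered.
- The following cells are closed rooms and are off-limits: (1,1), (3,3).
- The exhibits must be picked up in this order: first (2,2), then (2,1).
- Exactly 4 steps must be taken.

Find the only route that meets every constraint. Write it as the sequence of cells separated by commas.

The waypoints must appear in the order (2,2), (2,1), with no cell reused.
Route from (2,3): left 2 to (2,1), down 1 to (3,1), right 1 to (3,2) — 4 moves in all.
Check: order respected (1 at step 1, 2 at step 2); 4 moves as required.

(2,3), (2,2), (2,1), (3,1), (3,2)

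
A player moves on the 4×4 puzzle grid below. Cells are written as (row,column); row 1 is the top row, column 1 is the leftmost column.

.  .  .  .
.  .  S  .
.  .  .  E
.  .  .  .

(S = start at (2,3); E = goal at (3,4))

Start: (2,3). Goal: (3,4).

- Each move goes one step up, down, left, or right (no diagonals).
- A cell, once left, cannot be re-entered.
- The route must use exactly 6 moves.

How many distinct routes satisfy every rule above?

Need simple routes of exactly 6 moves from (2,3) to (3,4) (Manhattan distance 2, so 2 moves are spent on a detour and 2 undoing it).
Enumerating: (2,3) (1,3) (1,2) (2,2) (3,2) (3,3) (3,4) | (2,3) (3,3) (3,2) (4,2) (4,3) (4,4) (3,4) | (2,3) (2,2) (1,2) (1,3) (1,4) (2,4) (3,4) | (2,3) (2,2) (3,2) (4,2) (4,3) (3,3) (3,4) | (2,3) (2,2) (3,2) (4,2) (4,3) (4,4) (3,4) | (2,3) (2,2) (3,2) (3,3) (4,3) (4,4) (3,4) | (2,3) (2,2) (2,1) (3,1) (3,2) (3,3) (3,4).
That gives 7 routes.

7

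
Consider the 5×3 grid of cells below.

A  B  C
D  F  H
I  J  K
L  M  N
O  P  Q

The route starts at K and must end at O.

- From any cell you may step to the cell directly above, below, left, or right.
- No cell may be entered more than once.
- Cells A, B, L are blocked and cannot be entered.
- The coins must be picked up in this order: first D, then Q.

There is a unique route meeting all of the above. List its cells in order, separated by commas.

K, H, F, D, I, J, M, N, Q, P, O

The waypoints must appear in the order D, Q, with no cell reused.
Route from K: up to H, 2× left (reaching D), down to I, right to J, down to M, right to N, down to Q, 2× left (reaching O) — 10 moves in all.
Check: order respected (D at step 3, Q at step 8).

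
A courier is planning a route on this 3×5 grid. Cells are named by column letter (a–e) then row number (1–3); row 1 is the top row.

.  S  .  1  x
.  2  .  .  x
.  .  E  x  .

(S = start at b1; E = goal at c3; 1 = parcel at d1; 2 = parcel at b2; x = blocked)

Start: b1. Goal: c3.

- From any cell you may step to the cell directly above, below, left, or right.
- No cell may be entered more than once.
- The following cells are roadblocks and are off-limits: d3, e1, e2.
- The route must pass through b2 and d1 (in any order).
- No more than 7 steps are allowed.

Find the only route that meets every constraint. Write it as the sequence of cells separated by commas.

Any route must reach b2 and d1 and still end at c3 within 7 moves, so the order of the required stops is forced.
Route from b1: right 2 to d1, down 1 to d2, left 2 to b2, down 1 to b3, right 1 to c3 — 7 moves in all.
Check: all required cells visited; 7 ≤ 7 moves.

b1, c1, d1, d2, c2, b2, b3, c3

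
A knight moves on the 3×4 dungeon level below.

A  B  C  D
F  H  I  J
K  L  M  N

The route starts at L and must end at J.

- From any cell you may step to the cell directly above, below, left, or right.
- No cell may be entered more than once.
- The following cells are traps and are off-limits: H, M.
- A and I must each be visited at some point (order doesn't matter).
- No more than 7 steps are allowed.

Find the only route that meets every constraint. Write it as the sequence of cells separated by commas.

The 7-move cap with required stops at A, I leaves no slack for detours.
Route from L: left 1 to K, up 2 to A, right 2 to C, down 1 to I, right 1 to J — 7 moves in all.
Check: all required cells visited; 7 ≤ 7 moves.

L, K, F, A, B, C, I, J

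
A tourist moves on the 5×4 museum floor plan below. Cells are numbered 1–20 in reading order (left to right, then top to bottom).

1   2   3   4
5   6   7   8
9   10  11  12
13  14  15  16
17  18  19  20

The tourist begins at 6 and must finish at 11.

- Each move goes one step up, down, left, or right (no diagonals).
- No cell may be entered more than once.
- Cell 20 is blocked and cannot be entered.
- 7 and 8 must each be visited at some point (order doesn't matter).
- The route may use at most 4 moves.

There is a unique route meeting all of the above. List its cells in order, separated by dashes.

Any route must reach 7 and 8 and still end at 11 within 4 moves, so the order of the required stops is forced.
Route from 6: right 2 to 8, down 1 to 12, left 1 to 11 — 4 moves in all.
Check: all required cells visited; 4 ≤ 4 moves.

6 - 7 - 8 - 12 - 11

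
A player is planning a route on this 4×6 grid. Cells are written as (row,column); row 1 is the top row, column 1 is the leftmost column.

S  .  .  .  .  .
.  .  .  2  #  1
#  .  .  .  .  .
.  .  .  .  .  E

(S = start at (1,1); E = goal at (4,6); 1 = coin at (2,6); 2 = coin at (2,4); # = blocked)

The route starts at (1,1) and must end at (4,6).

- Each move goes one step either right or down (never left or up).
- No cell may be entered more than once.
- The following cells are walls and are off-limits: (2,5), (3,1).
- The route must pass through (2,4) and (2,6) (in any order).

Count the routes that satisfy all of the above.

0

A right/down-only route from (1,1) to (4,6) makes exactly 3 down-moves and 5 right-moves in some order.
With no other constraints that would be C(8,3) = 56 routes.
A monotone route can only reach the required cells in the order (2,4), (2,6), so split there and multiply the segment counts (each segment already excludes blocked cells): (1,1)→(2,4): 4; (2,4)→(2,6): 0; (2,6)→(4,6): 1; product = 0.
No route satisfies every constraint, so the count is 0.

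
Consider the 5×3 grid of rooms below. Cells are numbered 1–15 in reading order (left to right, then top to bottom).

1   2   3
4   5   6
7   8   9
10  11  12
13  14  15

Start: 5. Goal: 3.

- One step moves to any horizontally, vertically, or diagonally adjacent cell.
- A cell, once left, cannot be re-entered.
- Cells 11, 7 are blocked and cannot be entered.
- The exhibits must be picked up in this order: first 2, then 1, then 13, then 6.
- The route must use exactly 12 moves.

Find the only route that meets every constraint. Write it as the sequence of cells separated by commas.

5, 2, 1, 4, 8, 10, 13, 14, 15, 12, 9, 6, 3

The waypoints must appear in the order 2, 1, 13, 6, with no cell reused.
Route from 5: up 1 to 2, left 1 to 1, down 1 to 4, down-right 1 to 8, down-left 1 to 10, down 1 to 13, right 2 to 15, up 4 to 3 — 12 moves in all.
Check: order respected (2 at step 1, 1 at step 2, 13 at step 6, 6 at step 11); 12 moves as required.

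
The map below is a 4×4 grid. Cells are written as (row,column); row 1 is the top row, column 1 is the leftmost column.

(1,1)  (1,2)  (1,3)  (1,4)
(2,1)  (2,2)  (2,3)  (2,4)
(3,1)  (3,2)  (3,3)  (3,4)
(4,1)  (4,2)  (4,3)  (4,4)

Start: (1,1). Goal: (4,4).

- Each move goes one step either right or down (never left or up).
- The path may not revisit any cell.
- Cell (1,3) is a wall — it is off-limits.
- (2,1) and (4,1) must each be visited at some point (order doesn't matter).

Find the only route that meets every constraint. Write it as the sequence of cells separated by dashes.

(1,1) - (2,1) - (3,1) - (4,1) - (4,2) - (4,3) - (4,4)

Moves only go right or down, so the column and row indices never decrease.
Route from (1,1): 3× down (reaching (4,1)), 3× right (reaching (4,4)) — 6 moves in all.
Check: all required cells visited.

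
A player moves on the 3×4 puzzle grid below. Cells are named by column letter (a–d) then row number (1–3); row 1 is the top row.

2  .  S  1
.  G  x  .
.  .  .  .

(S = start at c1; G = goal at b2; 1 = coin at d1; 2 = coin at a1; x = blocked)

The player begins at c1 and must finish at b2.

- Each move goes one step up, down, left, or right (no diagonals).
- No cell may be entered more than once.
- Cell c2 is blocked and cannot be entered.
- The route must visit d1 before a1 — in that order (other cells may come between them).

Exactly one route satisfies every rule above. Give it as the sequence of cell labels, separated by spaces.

The waypoints must appear in the order d1, a1, with no cell reused.
Route from c1: right to d1, 2× down (reaching d3), 3× left (reaching a3), 2× up (reaching a1), right to b1, down to b2 — 10 moves in all.
Check: order respected (1 at step 1, 2 at step 8).

c1 d1 d2 d3 c3 b3 a3 a2 a1 b1 b2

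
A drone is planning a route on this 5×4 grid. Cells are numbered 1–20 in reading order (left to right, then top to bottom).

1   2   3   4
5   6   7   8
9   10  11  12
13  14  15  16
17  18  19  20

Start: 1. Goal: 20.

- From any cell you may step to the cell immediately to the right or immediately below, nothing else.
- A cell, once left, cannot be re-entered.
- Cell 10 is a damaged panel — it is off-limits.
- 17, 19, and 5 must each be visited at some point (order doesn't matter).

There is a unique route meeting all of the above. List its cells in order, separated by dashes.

Moves only go right or down, so the column and row indices never decrease.
Route from 1: down 4 to 17, right 3 to 20 — 7 moves in all.
Check: all required cells visited.

1 - 5 - 9 - 13 - 17 - 18 - 19 - 20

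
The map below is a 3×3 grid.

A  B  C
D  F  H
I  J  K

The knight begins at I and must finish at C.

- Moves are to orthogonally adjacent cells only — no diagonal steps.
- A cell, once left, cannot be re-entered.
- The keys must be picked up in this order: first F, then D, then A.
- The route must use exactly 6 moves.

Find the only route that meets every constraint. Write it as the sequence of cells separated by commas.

The waypoints must appear in the order F, D, A, with no cell reused.
Route from I: right to J, up to F, left to D, up to A, 2× right (reaching C) — 6 moves in all.
Check: order respected (F at step 2, D at step 3, A at step 4); 6 moves as required.

I, J, F, D, A, B, C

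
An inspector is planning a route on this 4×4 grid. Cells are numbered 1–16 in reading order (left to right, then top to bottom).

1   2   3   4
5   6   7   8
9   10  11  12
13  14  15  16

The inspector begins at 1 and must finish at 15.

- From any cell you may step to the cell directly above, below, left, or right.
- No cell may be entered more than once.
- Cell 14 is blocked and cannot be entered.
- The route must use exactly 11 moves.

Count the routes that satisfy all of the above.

16

Need simple routes of exactly 11 moves from 1 to 15 (Manhattan distance 5, so 3 moves are spent on a detour and 3 undoing it).
Branch systematically from the start, pruning whenever the remaining move budget drops below the Manhattan distance to 15 or differs from it in parity. Grouping the completions by first move — via 5: 11; via 2: 5 — and summing: 11 + 5 = 16.
That gives 16 routes.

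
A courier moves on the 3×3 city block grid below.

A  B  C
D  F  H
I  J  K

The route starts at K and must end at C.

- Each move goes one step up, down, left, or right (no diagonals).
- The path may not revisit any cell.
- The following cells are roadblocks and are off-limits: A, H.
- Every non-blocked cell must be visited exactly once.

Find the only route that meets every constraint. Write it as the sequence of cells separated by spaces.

K J I D F B C

Need to visit all 7 open cells exactly once, starting at K and ending at C.
Cell D has only two open neighbours (I and F), so the path must pass straight through it: one of those is the cell it's entered from and the other is where it exits.
Route from K: left 2 to I, up 1 to D, right 1 to F, up 1 to B, right 1 to C — 6 moves in all.
Check: all 7 open cells covered.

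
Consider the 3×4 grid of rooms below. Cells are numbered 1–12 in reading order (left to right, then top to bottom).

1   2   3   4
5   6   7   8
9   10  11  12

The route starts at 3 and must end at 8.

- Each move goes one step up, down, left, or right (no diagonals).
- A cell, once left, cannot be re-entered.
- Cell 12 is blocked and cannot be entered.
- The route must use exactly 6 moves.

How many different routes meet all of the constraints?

Need simple routes of exactly 6 moves from 3 to 8 (Manhattan distance 2, so 2 moves are spent on a detour and 2 undoing it).
Enumerating: 3 2 6 10 11 7 8 | 3 2 1 5 6 7 8.
That gives 2 routes.

2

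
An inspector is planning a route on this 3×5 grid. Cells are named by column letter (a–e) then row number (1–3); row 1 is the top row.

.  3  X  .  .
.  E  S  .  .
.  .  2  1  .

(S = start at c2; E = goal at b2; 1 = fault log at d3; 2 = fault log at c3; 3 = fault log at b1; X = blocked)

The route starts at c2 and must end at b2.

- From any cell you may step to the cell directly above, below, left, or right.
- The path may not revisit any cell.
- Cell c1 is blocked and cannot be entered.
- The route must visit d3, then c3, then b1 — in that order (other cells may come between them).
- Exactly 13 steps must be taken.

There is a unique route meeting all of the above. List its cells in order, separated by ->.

The waypoints must appear in the order d3, c3, b1, with no cell reused.
Route from c2: right to d2, up to d1, right to e1, 2× down (reaching e3), 4× left (reaching a3), 2× up (reaching a1), right to b1, down to b2 — 13 moves in all.
Check: order respected (1 at step 6, 2 at step 7, 3 at step 12); 13 moves as required.

c2 -> d2 -> d1 -> e1 -> e2 -> e3 -> d3 -> c3 -> b3 -> a3 -> a2 -> a1 -> b1 -> b2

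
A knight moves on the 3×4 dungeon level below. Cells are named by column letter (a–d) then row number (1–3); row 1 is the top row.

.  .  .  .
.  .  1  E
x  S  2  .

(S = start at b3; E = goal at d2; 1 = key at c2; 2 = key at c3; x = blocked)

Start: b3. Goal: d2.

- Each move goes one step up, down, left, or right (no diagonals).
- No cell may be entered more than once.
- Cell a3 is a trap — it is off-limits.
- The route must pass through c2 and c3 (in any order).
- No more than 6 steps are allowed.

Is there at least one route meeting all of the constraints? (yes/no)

yes

One route that works: b3 → c3 → c2 → d2.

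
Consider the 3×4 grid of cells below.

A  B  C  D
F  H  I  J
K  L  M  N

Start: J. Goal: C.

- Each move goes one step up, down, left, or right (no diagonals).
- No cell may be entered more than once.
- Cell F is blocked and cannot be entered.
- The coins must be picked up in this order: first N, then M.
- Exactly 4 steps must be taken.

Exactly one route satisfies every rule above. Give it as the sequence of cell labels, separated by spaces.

J N M I C

The waypoints must appear in the order N, M, with no cell reused.
Route from J: down to N, left to M, 2× up (reaching C) — 4 moves in all.
Check: order respected (N at step 1, M at step 2); 4 moves as required.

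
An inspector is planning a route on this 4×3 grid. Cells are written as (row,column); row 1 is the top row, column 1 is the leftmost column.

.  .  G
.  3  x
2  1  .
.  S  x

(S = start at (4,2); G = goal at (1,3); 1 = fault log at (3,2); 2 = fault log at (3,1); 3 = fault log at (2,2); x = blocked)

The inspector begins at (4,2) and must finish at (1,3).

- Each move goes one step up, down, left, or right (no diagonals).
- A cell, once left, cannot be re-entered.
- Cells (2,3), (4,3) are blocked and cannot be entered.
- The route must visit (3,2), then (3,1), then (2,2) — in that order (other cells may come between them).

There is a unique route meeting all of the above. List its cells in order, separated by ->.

(4,2) -> (3,2) -> (3,1) -> (2,1) -> (2,2) -> (1,2) -> (1,3)

The waypoints must appear in the order (3,2), (3,1), (2,2), with no cell reused.
Route from (4,2): up 1 to (3,2), left 1 to (3,1), up 1 to (2,1), right 1 to (2,2), up 1 to (1,2), right 1 to (1,3) — 6 moves in all.
Check: order respected (1 at step 1, 2 at step 2, 3 at step 4).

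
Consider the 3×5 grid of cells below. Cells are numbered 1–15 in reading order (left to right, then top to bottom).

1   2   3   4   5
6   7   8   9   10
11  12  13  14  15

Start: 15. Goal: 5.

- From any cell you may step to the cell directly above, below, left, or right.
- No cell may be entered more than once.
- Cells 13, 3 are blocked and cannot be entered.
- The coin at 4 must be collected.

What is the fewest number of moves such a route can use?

Any route passes through 4 somewhere between 15 and 5. Summing Manhattan distances along the two legs (15 → 4 → 5) gives a lower bound of 3 + 1 = 4 moves.
A route of 4 moves achieves this: 15 → 10 → 9 → 4 → 5.
Since 4 matches the lower bound, it is optimal.

4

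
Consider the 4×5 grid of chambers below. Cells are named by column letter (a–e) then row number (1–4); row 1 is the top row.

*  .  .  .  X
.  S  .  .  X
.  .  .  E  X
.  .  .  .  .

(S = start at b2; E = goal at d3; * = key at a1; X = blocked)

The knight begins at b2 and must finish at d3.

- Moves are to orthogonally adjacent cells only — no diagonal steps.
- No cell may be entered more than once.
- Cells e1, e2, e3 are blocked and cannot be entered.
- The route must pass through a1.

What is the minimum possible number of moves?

7

Any route passes through a1 somewhere between b2 and d3. Summing Manhattan distances along the two legs (b2 → a1 → d3) gives a lower bound of 2 + 5 = 7 moves.
A route of 7 moves achieves this: b2 → b1 → a1 → a2 → a3 → b3 → c3 → d3.
Since 7 matches the lower bound, it is optimal.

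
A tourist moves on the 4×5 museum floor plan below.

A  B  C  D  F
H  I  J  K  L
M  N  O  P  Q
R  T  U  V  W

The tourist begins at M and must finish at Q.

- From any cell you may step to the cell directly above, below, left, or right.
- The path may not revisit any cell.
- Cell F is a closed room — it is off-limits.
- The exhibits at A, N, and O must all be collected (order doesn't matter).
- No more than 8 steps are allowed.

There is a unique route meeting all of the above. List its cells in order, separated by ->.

M -> H -> A -> B -> I -> N -> O -> P -> Q

The budget equals the shortest possible length, so every move has to be on a shortest route through the required cells.
Route from M: 2× up (reaching A), right to B, 2× down (reaching N), 3× right (reaching Q) — 8 moves in all.
Check: all required cells visited; 8 ≤ 8 moves.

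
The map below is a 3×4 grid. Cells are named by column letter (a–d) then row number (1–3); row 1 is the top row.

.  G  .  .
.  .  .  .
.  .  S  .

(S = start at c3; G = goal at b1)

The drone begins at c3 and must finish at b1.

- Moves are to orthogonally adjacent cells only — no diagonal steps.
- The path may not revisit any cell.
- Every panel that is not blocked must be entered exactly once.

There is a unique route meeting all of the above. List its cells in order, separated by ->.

c3 -> d3 -> d2 -> d1 -> c1 -> c2 -> b2 -> b3 -> a3 -> a2 -> a1 -> b1

Need to visit all 12 open cells exactly once, starting at c3 and ending at b1.
Cell d3 has only two open neighbours (d2 and c3), so the path must pass straight through it: one of those is the cell it's entered from and the other is where it exits.
Route from c3: right to d3, 2× up (reaching d1), left to c1, down to c2, left to b2, down to b3, left to a3, 2× up (reaching a1), right to b1 — 11 moves in all.
Check: all 12 open cells covered.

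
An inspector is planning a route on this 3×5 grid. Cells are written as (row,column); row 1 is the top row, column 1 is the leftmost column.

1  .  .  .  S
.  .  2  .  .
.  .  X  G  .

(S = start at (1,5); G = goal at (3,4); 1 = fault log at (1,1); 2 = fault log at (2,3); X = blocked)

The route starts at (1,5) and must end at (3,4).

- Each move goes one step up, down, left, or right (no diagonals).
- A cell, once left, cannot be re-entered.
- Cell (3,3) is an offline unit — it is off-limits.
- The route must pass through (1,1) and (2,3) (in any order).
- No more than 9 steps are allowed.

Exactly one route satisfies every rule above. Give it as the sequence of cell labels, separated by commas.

(1,5), (1,4), (1,3), (1,2), (1,1), (2,1), (2,2), (2,3), (2,4), (3,4)

Any route must reach (1,1) and (2,3) and still end at (3,4) within 9 moves, so the order of the required stops is forced.
Route from (1,5): left 4 to (1,1), down 1 to (2,1), right 3 to (2,4), down 1 to (3,4) — 9 moves in all.
Check: all required cells visited; 9 ≤ 9 moves.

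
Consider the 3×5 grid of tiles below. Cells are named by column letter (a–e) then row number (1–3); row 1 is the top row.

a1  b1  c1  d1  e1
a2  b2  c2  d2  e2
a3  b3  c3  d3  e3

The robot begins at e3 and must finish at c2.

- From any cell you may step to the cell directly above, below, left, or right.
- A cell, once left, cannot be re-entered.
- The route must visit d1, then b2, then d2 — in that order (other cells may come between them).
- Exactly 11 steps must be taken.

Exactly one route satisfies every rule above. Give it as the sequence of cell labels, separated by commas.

The waypoints must appear in the order d1, b2, d2, with no cell reused.
Route from e3: 2× up (reaching e1), 3× left (reaching b1), 2× down (reaching b3), 2× right (reaching d3), up to d2, left to c2 — 11 moves in all.
Check: order respected (d1 at step 3, b2 at step 6, d2 at step 10); 11 moves as required.

e3, e2, e1, d1, c1, b1, b2, b3, c3, d3, d2, c2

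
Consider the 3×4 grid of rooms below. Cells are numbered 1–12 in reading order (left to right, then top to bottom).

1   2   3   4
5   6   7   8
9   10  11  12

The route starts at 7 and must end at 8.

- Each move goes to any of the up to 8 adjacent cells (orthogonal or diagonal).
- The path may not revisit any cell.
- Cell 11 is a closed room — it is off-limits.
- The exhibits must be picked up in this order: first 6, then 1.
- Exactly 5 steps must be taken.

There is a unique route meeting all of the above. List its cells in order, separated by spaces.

7 6 1 2 3 8

The waypoints must appear in the order 6, 1, with no cell reused.
Route from 7: left to 6, up-left to 1, 2× right (reaching 3), down-right to 8 — 5 moves in all.
Check: order respected (6 at step 1, 1 at step 2); 5 moves as required.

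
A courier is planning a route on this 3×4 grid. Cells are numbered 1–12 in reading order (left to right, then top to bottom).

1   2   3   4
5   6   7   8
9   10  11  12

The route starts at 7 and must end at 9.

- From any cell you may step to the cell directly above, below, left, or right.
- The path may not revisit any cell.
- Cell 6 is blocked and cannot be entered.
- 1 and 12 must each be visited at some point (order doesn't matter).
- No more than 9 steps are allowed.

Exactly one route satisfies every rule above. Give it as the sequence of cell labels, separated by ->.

The 9-move cap with required stops at 1, 12 leaves no slack for detours.
Route from 7: down to 11, right to 12, 2× up (reaching 4), 3× left (reaching 1), 2× down (reaching 9) — 9 moves in all.
Check: all required cells visited; 9 ≤ 9 moves.

7 -> 11 -> 12 -> 8 -> 4 -> 3 -> 2 -> 1 -> 5 -> 9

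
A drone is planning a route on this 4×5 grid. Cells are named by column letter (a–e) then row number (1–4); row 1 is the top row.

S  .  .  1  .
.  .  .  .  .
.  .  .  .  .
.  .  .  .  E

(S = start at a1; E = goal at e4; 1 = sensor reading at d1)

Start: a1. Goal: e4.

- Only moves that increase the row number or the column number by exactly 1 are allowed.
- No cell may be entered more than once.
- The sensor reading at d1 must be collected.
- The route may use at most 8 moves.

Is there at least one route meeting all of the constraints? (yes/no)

yes

One route that works: a1 → b1 → c1 → d1 → d2 → d3 → d4 → e4.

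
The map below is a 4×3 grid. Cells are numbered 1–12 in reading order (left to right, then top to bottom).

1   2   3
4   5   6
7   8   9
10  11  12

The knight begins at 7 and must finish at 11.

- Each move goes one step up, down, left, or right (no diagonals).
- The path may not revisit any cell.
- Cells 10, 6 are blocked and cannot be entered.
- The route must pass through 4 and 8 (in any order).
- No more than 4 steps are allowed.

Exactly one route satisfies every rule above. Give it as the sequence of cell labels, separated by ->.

The 4-move cap with required stops at 4, 8 leaves no slack for detours.
Route from 7: up to 4, right to 5, 2× down (reaching 11) — 4 moves in all.
Check: all required cells visited; 4 ≤ 4 moves.

7 -> 4 -> 5 -> 8 -> 11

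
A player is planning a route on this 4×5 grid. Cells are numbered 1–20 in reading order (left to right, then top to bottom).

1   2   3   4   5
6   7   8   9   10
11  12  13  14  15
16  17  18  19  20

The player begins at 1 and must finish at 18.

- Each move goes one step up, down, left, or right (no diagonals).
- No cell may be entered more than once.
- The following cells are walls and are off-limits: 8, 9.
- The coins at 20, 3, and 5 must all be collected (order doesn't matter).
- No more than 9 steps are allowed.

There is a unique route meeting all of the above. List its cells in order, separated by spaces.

1 2 3 4 5 10 15 20 19 18

Any route must reach 20, 3, and 5 and still end at 18 within 9 moves, so the order of the required stops is forced.
Route from 1: 4× right (reaching 5), 3× down (reaching 20), 2× left (reaching 18) — 9 moves in all.
Check: all required cells visited; 9 ≤ 9 moves.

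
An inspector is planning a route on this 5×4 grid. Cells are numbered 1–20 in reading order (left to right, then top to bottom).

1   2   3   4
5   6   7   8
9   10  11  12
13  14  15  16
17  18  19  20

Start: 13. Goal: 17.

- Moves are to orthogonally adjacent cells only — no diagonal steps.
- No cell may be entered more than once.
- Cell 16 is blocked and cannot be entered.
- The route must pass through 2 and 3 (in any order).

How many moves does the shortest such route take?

Any route passes through 2 and 3 in some order between 13 and 17. Summing Manhattan distances along each leg and taking the cheapest ordering (13 → 2 → 3 → 17) gives a lower bound of 4 + 1 + 6 = 11 moves.
A route of 11 moves achieves this: 13 → 9 → 5 → 1 → 2 → 3 → 7 → 11 → 15 → 19 → 18 → 17.
Since 11 matches the lower bound, it is optimal.

11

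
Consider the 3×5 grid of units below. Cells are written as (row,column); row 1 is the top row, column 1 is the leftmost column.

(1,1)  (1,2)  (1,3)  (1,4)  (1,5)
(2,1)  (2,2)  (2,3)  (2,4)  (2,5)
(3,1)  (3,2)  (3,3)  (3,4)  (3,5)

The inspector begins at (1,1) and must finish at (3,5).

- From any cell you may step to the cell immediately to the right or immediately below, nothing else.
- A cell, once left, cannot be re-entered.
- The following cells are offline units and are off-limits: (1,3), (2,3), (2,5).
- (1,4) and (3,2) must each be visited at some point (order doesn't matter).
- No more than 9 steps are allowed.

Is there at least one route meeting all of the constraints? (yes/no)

no

(3,2) is below but to the left of (1,4): going (1,4) → (3,2) would need a leftward move and (3,2) → (1,4) an upward move, so no right/down-only route can visit both required cells.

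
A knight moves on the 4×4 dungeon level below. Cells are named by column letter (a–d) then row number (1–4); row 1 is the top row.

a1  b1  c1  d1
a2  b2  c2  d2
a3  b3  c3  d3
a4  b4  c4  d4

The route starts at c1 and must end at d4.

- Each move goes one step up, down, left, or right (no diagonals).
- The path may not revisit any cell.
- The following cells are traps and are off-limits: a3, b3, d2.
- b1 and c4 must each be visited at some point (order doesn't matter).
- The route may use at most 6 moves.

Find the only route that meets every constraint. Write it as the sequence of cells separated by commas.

The budget equals the shortest possible length, so every move has to be on a shortest route through the required cells.
Route from c1: left to b1, down to b2, right to c2, 2× down (reaching c4), right to d4 — 6 moves in all.
Check: all required cells visited; 6 ≤ 6 moves.

c1, b1, b2, c2, c3, c4, d4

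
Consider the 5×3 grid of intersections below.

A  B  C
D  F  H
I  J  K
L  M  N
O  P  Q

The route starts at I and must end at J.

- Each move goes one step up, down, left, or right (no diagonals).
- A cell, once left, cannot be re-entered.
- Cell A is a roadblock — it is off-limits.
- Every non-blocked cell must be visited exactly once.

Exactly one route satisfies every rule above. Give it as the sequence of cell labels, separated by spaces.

I D F B C H K N Q P O L M J

Need to visit all 14 open cells exactly once, starting at I and ending at J.
Cell Q has only two open neighbours (N and P), so the path must pass straight through it: one of those is the cell it's entered from and the other is where it exits.
Route from I: up 1 to D, right 1 to F, up 1 to B, right 1 to C, down 4 to Q, left 2 to O, up 1 to L, right 1 to M, up 1 to J — 13 moves in all.
Check: all 14 open cells covered.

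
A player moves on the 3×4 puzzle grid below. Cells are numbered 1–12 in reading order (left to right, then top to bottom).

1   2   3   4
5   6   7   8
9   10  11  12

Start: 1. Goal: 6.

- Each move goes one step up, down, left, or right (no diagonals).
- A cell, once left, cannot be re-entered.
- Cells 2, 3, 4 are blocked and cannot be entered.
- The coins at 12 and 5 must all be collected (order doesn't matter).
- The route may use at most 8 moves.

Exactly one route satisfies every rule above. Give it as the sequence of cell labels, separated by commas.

1, 5, 9, 10, 11, 12, 8, 7, 6

The 8-move cap with required stops at 12, 5 leaves no slack for detours.
Route from 1: 2× down (reaching 9), 3× right (reaching 12), up to 8, 2× left (reaching 6) — 8 moves in all.
Check: all required cells visited; 8 ≤ 8 moves.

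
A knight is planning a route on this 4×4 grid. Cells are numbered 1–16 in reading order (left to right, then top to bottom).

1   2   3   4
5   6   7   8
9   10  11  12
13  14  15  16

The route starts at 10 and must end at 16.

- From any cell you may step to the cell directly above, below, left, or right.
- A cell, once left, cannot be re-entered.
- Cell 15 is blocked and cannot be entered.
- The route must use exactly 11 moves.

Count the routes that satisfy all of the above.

14

Need simple routes of exactly 11 moves from 10 to 16 (Manhattan distance 3, so 4 moves are spent on a detour and 4 undoing it).
Branch systematically from the start, pruning whenever the remaining move budget drops below the Manhattan distance to 16 or differs from it in parity. Grouping the completions by first move — via 6: 1; via 14: 9; via 9: 3; via 11: 1 — and summing: 1 + 9 + 3 + 1 = 14.
That gives 14 routes.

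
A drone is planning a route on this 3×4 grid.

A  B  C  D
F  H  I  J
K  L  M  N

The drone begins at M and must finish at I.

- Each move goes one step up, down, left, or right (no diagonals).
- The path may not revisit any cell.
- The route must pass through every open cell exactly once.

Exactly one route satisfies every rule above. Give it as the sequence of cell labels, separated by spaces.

M N J D C B A F K L H I

Need to visit all 12 open cells exactly once, starting at M and ending at I.
Cell K has only two open neighbours (F and L), so the path must pass straight through it: one of those is the cell it's entered from and the other is where it exits.
Route from M: right 1 to N, up 2 to D, left 3 to A, down 2 to K, right 1 to L, up 1 to H, right 1 to I — 11 moves in all.
Check: all 12 open cells covered.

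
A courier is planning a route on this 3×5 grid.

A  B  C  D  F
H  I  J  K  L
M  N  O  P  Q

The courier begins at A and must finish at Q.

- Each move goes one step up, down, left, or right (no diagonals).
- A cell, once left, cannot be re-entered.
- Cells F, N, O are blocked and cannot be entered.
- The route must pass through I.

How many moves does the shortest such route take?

Any route passes through I somewhere between A and Q. Summing Manhattan distances along the two legs (A → I → Q) gives a lower bound of 2 + 4 = 6 moves.
A route of 6 moves achieves this: A → H → I → J → K → P → Q.
Since 6 matches the lower bound, it is optimal.

6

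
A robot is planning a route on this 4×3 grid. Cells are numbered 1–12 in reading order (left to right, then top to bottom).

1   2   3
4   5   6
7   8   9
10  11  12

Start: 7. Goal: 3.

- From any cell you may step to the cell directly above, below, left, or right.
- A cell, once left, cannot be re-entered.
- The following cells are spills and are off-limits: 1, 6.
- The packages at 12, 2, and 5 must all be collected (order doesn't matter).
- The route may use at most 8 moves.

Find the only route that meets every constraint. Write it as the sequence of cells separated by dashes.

The budget equals the shortest possible length, so every move has to be on a shortest route through the required cells.
Route from 7: down 1 to 10, right 2 to 12, up 1 to 9, left 1 to 8, up 2 to 2, right 1 to 3 — 8 moves in all.
Check: all required cells visited; 8 ≤ 8 moves.

7 - 10 - 11 - 12 - 9 - 8 - 5 - 2 - 3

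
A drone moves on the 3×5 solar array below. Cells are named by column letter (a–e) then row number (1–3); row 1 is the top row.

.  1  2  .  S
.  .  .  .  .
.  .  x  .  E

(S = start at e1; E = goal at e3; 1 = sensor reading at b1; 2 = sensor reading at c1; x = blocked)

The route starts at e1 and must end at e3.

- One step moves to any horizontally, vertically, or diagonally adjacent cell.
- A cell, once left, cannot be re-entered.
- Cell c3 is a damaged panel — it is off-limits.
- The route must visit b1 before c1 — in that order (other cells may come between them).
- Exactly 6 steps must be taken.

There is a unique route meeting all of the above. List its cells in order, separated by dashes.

The waypoints must appear in the order b1, c1, with no cell reused.
Route from e1: left 1 to d1, down-left 1 to c2, up-left 1 to b1, right 1 to c1, down-right 2 to e3 — 6 moves in all.
Check: order respected (1 at step 3, 2 at step 4); 6 moves as required.

e1 - d1 - c2 - b1 - c1 - d2 - e3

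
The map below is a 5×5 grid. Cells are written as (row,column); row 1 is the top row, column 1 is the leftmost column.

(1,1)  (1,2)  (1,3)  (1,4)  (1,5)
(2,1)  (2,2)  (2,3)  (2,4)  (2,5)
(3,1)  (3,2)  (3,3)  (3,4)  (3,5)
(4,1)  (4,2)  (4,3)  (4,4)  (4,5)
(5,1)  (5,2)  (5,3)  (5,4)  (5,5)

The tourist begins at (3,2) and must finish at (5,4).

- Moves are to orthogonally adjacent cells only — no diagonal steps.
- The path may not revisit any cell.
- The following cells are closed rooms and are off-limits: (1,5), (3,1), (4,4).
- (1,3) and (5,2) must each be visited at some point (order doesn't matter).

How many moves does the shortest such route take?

10

Any route passes through (1,3) and (5,2) in some order between (3,2) and (5,4). Summing Manhattan distances along each leg and taking the cheapest ordering ((3,2) → (1,3) → (5,2) → (5,4)) gives a lower bound of 3 + 5 + 2 = 10 moves.
A route of 10 moves achieves this: (3,2) → (2,2) → (1,2) → (1,3) → (2,3) → (3,3) → (4,3) → (4,2) → (5,2) → (5,3) → (5,4).
Since 10 matches the lower bound, it is optimal.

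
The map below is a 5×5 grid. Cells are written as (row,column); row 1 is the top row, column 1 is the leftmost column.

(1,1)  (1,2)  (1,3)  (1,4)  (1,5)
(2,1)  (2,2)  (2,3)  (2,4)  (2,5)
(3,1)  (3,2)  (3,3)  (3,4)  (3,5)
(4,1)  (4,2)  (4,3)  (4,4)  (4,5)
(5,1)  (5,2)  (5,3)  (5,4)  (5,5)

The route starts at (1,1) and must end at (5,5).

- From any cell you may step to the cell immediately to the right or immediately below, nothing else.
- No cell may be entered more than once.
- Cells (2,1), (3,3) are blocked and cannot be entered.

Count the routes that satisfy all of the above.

A right/down-only route from (1,1) to (5,5) makes exactly 4 down-moves and 4 right-moves in some order.
With no other constraints that would be C(8,4) = 70 routes.
Subtract routes through each blocked cell (inclusion–exclusion for overlaps): − through (2,1): 35 − through (3,3): 36 + through (2,1)&(3,3): 18 → 17.
That gives 17 routes.

17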